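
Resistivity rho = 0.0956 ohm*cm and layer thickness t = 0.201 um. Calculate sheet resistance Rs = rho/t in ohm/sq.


Step 1: Convert thickness to cm: t = 0.201 um = 2.0100e-05 cm
Step 2: Rs = rho / t = 0.0956 / 2.0100e-05
Step 3: Rs = 4756.2 ohm/sq

4756.2


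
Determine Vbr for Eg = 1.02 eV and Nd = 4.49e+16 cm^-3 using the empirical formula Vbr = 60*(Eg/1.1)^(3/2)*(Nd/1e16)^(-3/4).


Step 1: Eg/1.1 = 1.02/1.1 = 0.927273
Step 2: (Eg/1.1)^1.5 = 0.927273^1.5 = 0.892918
Step 3: (Nd/1e16)^(-0.75) = (4.49)^(-0.75) = 0.324202
Step 4: Vbr = 60 * 0.892918 * 0.324202 = 17.4 V

17.4


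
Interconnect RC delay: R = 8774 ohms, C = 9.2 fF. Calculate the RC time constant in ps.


Step 1: tau = R * C
Step 2: tau = 8774 * 9.2 fF = 8774 * 9.2e-15 F
Step 3: tau = 8.07208e-11 s = 80.7208 ps

80.7208


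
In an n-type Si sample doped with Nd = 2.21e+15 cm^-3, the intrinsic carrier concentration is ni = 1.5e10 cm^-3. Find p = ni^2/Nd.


Step 1: Since Nd >> ni, n ≈ Nd = 2.21e+15 cm^-3
Step 2: p = ni^2 / n = (1.5e10)^2 / 2.21e+15
Step 3: p = 2.25e20 / 2.21e+15 = 1.02e+05 cm^-3

1.02e+05


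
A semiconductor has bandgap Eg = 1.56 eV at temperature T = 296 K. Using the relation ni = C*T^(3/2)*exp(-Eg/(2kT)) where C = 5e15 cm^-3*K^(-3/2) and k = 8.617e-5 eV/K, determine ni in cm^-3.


Step 1: Compute kT = 8.617e-5 * 296 = 0.02550632 eV
Step 2: Exponent = -Eg/(2kT) = -1.56/(2*0.02550632) = -30.58066
Step 3: T^(3/2) = 296^1.5 = 5092.58
Step 4: ni = 5e15 * 5092.58 * exp(-30.58066) = 1.33e+06 cm^-3

1.33e+06


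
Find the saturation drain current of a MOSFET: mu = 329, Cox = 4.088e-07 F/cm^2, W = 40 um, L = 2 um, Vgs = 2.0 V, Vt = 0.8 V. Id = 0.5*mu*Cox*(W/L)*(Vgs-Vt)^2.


Step 1: Overdrive voltage Vov = Vgs - Vt = 2.0 - 0.8 = 1.2 V
Step 2: W/L = 40/2 = 20
Step 3: Id = 0.5 * 329 * 4.088e-07 * 20 * 1.2^2
Step 4: Id = 1.94e-03 A

1.94e-03


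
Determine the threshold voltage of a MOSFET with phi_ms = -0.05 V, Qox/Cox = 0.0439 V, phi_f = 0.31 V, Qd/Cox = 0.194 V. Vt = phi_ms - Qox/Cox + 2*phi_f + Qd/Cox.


Step 1: Vt = phi_ms - Qox/Cox + 2*phi_f + Qd/Cox
Step 2: Vt = -0.05 - 0.0439 + 2*0.31 + 0.194
Step 3: Vt = -0.05 - 0.0439 + 0.62 + 0.194
Step 4: Vt = 0.7201 V

0.7201


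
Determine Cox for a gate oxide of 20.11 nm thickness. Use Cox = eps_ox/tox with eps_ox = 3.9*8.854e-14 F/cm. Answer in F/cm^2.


Step 1: eps_ox = 3.9 * 8.854e-14 = 3.45306e-13 F/cm
Step 2: tox in cm = 20.11 nm * 1e-7 = 2.0110e-06 cm
Step 3: Cox = 3.45306e-13 / 2.0110e-06 = 1.72e-07 F/cm^2

1.72e-07


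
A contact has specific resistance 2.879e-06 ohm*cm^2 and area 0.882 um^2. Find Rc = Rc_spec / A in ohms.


Step 1: Convert area to cm^2: 0.882 um^2 = 8.8200e-09 cm^2
Step 2: Rc = Rc_spec / A = 2.879e-06 / 8.8200e-09
Step 3: Rc = 3.26e+02 ohms

3.26e+02


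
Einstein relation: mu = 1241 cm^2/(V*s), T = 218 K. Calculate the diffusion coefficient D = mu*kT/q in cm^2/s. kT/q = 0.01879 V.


Step 1: D = mu * (kT/q)
Step 2: D = 1241 * 0.01879
Step 3: D = 23.32 cm^2/s

23.32


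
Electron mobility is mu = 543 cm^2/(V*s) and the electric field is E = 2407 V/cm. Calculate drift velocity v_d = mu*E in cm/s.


Step 1: v_d = mu * E
Step 2: v_d = 543 * 2407 = 1307001
Step 3: v_d = 1.31e+06 cm/s

1.31e+06


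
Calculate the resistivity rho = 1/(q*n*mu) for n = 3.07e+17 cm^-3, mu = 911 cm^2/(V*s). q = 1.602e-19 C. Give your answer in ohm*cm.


Step 1: sigma = q * n * mu = 1.602e-19 * 3.07e+17 * 911 = 4.48043e+01 S/cm
Step 2: rho = 1 / sigma = 1 / 4.48043e+01 = 0.02232 ohm*cm

0.02232


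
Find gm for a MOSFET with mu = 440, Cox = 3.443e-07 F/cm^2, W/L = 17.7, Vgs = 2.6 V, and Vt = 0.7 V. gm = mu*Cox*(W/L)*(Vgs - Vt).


Step 1: Vov = Vgs - Vt = 2.6 - 0.7 = 1.9 V
Step 2: gm = mu * Cox * (W/L) * Vov
Step 3: gm = 440 * 3.443e-07 * 17.7 * 1.9 = 5.09e-03 S

5.09e-03


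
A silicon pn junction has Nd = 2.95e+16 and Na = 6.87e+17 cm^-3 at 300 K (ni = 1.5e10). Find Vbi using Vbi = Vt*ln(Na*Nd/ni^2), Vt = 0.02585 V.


Step 1: Compute Na*Nd/ni^2 = 6.87e+17 * 2.95e+16 / (1.5e10)^2 = 9.0073e+13
Step 2: ln(9.0073e+13) = 32.1316
Step 3: Vbi = 0.02585 * 32.1316 = 0.831 V

0.831


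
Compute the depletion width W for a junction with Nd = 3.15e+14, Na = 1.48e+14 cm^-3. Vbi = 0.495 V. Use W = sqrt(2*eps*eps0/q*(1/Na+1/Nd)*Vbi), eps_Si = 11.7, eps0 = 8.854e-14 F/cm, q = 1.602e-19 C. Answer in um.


Step 1: 1/Na + 1/Nd = 1/1.48e+14 + 1/3.15e+14 = 9.93136e-15
Step 2: 2*eps*eps0/q = 2*11.7*8.854e-14/1.602e-19 = 1.293281e+07
Step 3: W^2 = 1.293281e+07 * 9.93136e-15 * 0.495 = 6.35780e-08
Step 4: W = sqrt(6.35780e-08) = 2.521e-04 cm = 2.521 um

2.521


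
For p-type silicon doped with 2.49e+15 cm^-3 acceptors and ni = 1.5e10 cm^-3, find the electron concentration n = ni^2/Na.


Step 1: Majority hole concentration p ≈ Na = 2.49e+15 cm^-3
Step 2: n = ni^2 / Na = (1.5e10)^2 / 2.49e+15
Step 3: n = 9.04e+04 cm^-3

9.04e+04


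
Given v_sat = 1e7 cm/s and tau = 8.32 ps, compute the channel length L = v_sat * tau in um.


Step 1: tau in seconds = 8.32 ps * 1e-12 = 8.3200e-12 s
Step 2: L = v_sat * tau = 1e7 * 8.3200e-12 = 8.3200e-05 cm
Step 3: L in um = 8.3200e-05 * 1e4 = 0.832 um

0.832


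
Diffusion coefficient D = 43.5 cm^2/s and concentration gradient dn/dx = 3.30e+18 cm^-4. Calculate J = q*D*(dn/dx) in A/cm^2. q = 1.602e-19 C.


Step 1: J = q * D * (dn/dx)
Step 2: J = 1.602e-19 * 43.5 * 3.30e+18
Step 3: J = 2.30e+01 A/cm^2

2.30e+01


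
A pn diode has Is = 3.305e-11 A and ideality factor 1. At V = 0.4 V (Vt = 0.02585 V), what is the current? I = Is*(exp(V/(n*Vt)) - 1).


Step 1: V/(n*Vt) = 0.4/(1*0.02585) = 15.4739
Step 2: exp(15.4739) = 5.2508e+06
Step 3: I = 3.305e-11 * (5.2508e+06 - 1) = 1.74e-04 A

1.74e-04


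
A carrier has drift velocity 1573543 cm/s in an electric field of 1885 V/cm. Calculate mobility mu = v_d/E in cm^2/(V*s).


Step 1: mu = v_d / E
Step 2: mu = 1573543 / 1885
Step 3: mu = 834.77 cm^2/(V*s)

834.77


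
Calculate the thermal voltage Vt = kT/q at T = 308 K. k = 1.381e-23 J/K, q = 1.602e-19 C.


Step 1: kT = 1.381e-23 * 308 = 4.25348e-21 J
Step 2: Vt = kT/q = 4.25348e-21 / 1.602e-19
Step 3: Vt = 0.02655 V

0.02655


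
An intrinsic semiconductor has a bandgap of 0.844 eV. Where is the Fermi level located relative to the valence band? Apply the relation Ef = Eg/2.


Step 1: For an intrinsic semiconductor, the Fermi level sits at midgap.
Step 2: Ef = Eg / 2 = 0.844 / 2 = 0.422 eV

0.422


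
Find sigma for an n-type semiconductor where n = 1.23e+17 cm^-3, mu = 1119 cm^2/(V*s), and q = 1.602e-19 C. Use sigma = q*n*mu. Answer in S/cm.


Step 1: sigma = q * n * mu
Step 2: sigma = 1.602e-19 * 1.23e+17 * 1119
Step 3: sigma = 2.205e+01 S/cm

2.205e+01


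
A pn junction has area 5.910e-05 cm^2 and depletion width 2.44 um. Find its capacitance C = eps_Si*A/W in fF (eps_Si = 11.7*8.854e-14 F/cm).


Step 1: eps_Si = 11.7 * 8.854e-14 = 1.035918e-12 F/cm
Step 2: W in cm = 2.44 * 1e-4 = 2.44e-04 cm
Step 3: C = 1.035918e-12 * 5.910e-05 / 2.44e-04 = 2.509129e-13 F
Step 4: C = 250.91 fF

250.91


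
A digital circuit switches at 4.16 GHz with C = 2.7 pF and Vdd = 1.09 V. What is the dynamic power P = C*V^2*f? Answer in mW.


Step 1: V^2 = 1.09^2 = 1.1881 V^2
Step 2: P = C*V^2*f = 2.7e-12 F * 1.1881 * 4.16e9 Hz
Step 3: P = 1.33447392e-02 W
Step 4: P = 13.345 mW

13.345


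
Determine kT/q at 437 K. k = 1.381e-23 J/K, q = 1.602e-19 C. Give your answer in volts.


Step 1: kT = 1.381e-23 * 437 = 6.03497e-21 J
Step 2: Vt = kT/q = 6.03497e-21 / 1.602e-19
Step 3: Vt = 0.03767 V

0.03767


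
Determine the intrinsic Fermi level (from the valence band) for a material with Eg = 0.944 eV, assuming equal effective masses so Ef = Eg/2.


Step 1: For an intrinsic semiconductor, the Fermi level sits at midgap.
Step 2: Ef = Eg / 2 = 0.944 / 2 = 0.472 eV

0.472


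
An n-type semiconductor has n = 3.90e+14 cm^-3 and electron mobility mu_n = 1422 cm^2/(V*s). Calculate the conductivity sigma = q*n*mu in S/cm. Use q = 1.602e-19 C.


Step 1: sigma = q * n * mu
Step 2: sigma = 1.602e-19 * 3.90e+14 * 1422
Step 3: sigma = 8.884e-02 S/cm

8.884e-02


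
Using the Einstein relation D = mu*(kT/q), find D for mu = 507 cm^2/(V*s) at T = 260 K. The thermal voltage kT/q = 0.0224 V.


Step 1: D = mu * (kT/q)
Step 2: D = 507 * 0.0224
Step 3: D = 11.36 cm^2/s

11.36


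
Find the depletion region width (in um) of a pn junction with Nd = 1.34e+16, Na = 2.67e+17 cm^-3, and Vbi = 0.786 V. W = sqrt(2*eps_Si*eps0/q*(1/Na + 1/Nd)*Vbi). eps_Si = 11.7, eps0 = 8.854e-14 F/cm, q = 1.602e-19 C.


Step 1: 1/Na + 1/Nd = 1/2.67e+17 + 1/1.34e+16 = 7.83722e-17
Step 2: 2*eps*eps0/q = 2*11.7*8.854e-14/1.602e-19 = 1.293281e+07
Step 3: W^2 = 1.293281e+07 * 7.83722e-17 * 0.786 = 7.96668e-10
Step 4: W = sqrt(7.96668e-10) = 2.823e-05 cm = 0.2823 um

0.2823


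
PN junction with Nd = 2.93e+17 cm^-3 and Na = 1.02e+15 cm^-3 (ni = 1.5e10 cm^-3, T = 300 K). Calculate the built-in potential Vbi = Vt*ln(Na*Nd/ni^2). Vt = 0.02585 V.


Step 1: Compute Na*Nd/ni^2 = 1.02e+15 * 2.93e+17 / (1.5e10)^2 = 1.3283e+12
Step 2: ln(1.3283e+12) = 27.9149
Step 3: Vbi = 0.02585 * 27.9149 = 0.722 V

0.722


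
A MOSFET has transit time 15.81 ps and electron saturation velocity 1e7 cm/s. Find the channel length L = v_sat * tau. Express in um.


Step 1: tau in seconds = 15.81 ps * 1e-12 = 1.5810e-11 s
Step 2: L = v_sat * tau = 1e7 * 1.5810e-11 = 1.5810e-04 cm
Step 3: L in um = 1.5810e-04 * 1e4 = 1.581 um

1.581


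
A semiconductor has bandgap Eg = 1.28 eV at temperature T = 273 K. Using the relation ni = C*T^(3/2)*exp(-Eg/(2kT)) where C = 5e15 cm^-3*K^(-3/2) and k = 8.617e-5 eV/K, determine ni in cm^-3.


Step 1: Compute kT = 8.617e-5 * 273 = 0.02352441 eV
Step 2: Exponent = -Eg/(2kT) = -1.28/(2*0.02352441) = -27.20578
Step 3: T^(3/2) = 273^1.5 = 4510.70
Step 4: ni = 5e15 * 4510.70 * exp(-27.20578) = 3.45e+07 cm^-3

3.45e+07


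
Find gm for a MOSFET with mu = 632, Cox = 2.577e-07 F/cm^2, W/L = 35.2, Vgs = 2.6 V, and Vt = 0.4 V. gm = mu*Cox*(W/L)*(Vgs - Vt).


Step 1: Vov = Vgs - Vt = 2.6 - 0.4 = 2.2 V
Step 2: gm = mu * Cox * (W/L) * Vov
Step 3: gm = 632 * 2.577e-07 * 35.2 * 2.2 = 1.26e-02 S

1.26e-02


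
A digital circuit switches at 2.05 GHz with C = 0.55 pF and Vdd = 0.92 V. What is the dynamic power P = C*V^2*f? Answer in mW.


Step 1: V^2 = 0.92^2 = 0.8464 V^2
Step 2: P = C*V^2*f = 0.55e-12 F * 0.8464 * 2.05e9 Hz
Step 3: P = 9.54316e-04 W
Step 4: P = 0.954 mW

0.954


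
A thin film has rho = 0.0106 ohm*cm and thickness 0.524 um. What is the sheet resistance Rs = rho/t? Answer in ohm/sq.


Step 1: Convert thickness to cm: t = 0.524 um = 5.2400e-05 cm
Step 2: Rs = rho / t = 0.0106 / 5.2400e-05
Step 3: Rs = 202.3 ohm/sq

202.3


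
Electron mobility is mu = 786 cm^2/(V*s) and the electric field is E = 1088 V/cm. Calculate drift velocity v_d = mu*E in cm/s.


Step 1: v_d = mu * E
Step 2: v_d = 786 * 1088 = 855168
Step 3: v_d = 8.55e+05 cm/s

8.55e+05


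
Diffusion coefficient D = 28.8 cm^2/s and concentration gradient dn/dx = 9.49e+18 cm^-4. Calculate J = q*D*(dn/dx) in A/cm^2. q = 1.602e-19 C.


Step 1: J = q * D * (dn/dx)
Step 2: J = 1.602e-19 * 28.8 * 9.49e+18
Step 3: J = 4.38e+01 A/cm^2

4.38e+01


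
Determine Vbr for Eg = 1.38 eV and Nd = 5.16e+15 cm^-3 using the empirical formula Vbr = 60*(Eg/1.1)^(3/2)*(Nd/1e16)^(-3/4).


Step 1: Eg/1.1 = 1.38/1.1 = 1.254545
Step 2: (Eg/1.1)^1.5 = 1.254545^1.5 = 1.405172
Step 3: (Nd/1e16)^(-0.75) = (0.516)^(-0.75) = 1.642528
Step 4: Vbr = 60 * 1.405172 * 1.642528 = 138.5 V

138.5


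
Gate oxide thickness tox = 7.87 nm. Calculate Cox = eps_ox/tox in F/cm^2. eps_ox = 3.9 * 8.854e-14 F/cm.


Step 1: eps_ox = 3.9 * 8.854e-14 = 3.45306e-13 F/cm
Step 2: tox in cm = 7.87 nm * 1e-7 = 7.8700e-07 cm
Step 3: Cox = 3.45306e-13 / 7.8700e-07 = 4.39e-07 F/cm^2

4.39e-07


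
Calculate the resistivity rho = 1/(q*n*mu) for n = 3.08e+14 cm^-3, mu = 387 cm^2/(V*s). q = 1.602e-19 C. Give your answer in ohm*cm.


Step 1: sigma = q * n * mu = 1.602e-19 * 3.08e+14 * 387 = 1.90952e-02 S/cm
Step 2: rho = 1 / sigma = 1 / 1.90952e-02 = 52.37 ohm*cm

52.37


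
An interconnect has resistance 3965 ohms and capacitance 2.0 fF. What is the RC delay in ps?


Step 1: tau = R * C
Step 2: tau = 3965 * 2.0 fF = 3965 * 2.0e-15 F
Step 3: tau = 7.93e-12 s = 7.93 ps

7.93


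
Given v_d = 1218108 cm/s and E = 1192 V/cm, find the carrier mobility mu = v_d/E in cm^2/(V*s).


Step 1: mu = v_d / E
Step 2: mu = 1218108 / 1192
Step 3: mu = 1021.9 cm^2/(V*s)

1021.9


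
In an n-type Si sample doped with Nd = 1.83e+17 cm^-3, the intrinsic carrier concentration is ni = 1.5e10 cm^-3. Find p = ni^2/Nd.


Step 1: Since Nd >> ni, n ≈ Nd = 1.83e+17 cm^-3
Step 2: p = ni^2 / n = (1.5e10)^2 / 1.83e+17
Step 3: p = 2.25e20 / 1.83e+17 = 1.23e+03 cm^-3

1.23e+03


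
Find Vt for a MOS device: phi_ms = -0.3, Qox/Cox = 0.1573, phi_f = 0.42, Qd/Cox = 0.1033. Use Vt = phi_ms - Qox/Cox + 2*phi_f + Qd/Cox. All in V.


Step 1: Vt = phi_ms - Qox/Cox + 2*phi_f + Qd/Cox
Step 2: Vt = -0.3 - 0.1573 + 2*0.42 + 0.1033
Step 3: Vt = -0.3 - 0.1573 + 0.84 + 0.1033
Step 4: Vt = 0.486 V

0.486


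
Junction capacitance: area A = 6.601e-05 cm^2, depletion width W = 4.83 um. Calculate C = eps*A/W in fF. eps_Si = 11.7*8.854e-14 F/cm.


Step 1: eps_Si = 11.7 * 8.854e-14 = 1.035918e-12 F/cm
Step 2: W in cm = 4.83 * 1e-4 = 4.83e-04 cm
Step 3: C = 1.035918e-12 * 6.601e-05 / 4.83e-04 = 1.415755e-13 F
Step 4: C = 141.58 fF

141.58


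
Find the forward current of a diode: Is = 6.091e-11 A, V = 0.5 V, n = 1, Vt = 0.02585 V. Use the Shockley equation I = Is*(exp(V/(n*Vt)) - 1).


Step 1: V/(n*Vt) = 0.5/(1*0.02585) = 19.3424
Step 2: exp(19.3424) = 2.5136e+08
Step 3: I = 6.091e-11 * (2.5136e+08 - 1) = 1.53e-02 A

1.53e-02


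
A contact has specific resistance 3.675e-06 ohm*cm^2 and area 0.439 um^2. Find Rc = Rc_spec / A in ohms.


Step 1: Convert area to cm^2: 0.439 um^2 = 4.3900e-09 cm^2
Step 2: Rc = Rc_spec / A = 3.675e-06 / 4.3900e-09
Step 3: Rc = 8.37e+02 ohms

8.37e+02


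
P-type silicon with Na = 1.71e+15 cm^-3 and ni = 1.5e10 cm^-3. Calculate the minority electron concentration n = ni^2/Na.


Step 1: Majority hole concentration p ≈ Na = 1.71e+15 cm^-3
Step 2: n = ni^2 / Na = (1.5e10)^2 / 1.71e+15
Step 3: n = 1.32e+05 cm^-3

1.32e+05


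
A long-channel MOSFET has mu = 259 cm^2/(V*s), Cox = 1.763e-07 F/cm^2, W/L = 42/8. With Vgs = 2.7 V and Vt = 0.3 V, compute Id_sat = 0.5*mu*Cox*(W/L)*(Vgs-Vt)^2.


Step 1: Overdrive voltage Vov = Vgs - Vt = 2.7 - 0.3 = 2.4 V
Step 2: W/L = 42/8 = 5.25
Step 3: Id = 0.5 * 259 * 1.763e-07 * 5.25 * 2.4^2
Step 4: Id = 6.90e-04 A

6.90e-04


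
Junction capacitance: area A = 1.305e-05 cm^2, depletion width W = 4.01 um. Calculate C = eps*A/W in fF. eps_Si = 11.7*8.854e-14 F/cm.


Step 1: eps_Si = 11.7 * 8.854e-14 = 1.035918e-12 F/cm
Step 2: W in cm = 4.01 * 1e-4 = 4.01e-04 cm
Step 3: C = 1.035918e-12 * 1.305e-05 / 4.01e-04 = 3.371254e-14 F
Step 4: C = 33.71 fF

33.71


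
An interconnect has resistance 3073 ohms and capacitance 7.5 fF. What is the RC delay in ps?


Step 1: tau = R * C
Step 2: tau = 3073 * 7.5 fF = 3073 * 7.5e-15 F
Step 3: tau = 2.30475e-11 s = 23.0475 ps

23.0475


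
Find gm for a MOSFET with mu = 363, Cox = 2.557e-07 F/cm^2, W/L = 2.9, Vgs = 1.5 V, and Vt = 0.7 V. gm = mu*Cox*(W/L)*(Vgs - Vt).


Step 1: Vov = Vgs - Vt = 1.5 - 0.7 = 0.8 V
Step 2: gm = mu * Cox * (W/L) * Vov
Step 3: gm = 363 * 2.557e-07 * 2.9 * 0.8 = 2.15e-04 S

2.15e-04


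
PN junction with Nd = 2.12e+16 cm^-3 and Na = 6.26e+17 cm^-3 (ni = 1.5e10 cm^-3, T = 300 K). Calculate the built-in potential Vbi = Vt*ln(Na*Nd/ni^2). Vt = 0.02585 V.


Step 1: Compute Na*Nd/ni^2 = 6.26e+17 * 2.12e+16 / (1.5e10)^2 = 5.8983e+13
Step 2: ln(5.8983e+13) = 31.7083
Step 3: Vbi = 0.02585 * 31.7083 = 0.82 V

0.82


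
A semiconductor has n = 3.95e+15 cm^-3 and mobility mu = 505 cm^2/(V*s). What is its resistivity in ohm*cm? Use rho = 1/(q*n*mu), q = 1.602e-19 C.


Step 1: sigma = q * n * mu = 1.602e-19 * 3.95e+15 * 505 = 3.19559e-01 S/cm
Step 2: rho = 1 / sigma = 1 / 3.19559e-01 = 3.129 ohm*cm

3.129


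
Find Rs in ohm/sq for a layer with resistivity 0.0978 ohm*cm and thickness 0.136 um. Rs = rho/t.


Step 1: Convert thickness to cm: t = 0.136 um = 1.3600e-05 cm
Step 2: Rs = rho / t = 0.0978 / 1.3600e-05
Step 3: Rs = 7191.2 ohm/sq

7191.2


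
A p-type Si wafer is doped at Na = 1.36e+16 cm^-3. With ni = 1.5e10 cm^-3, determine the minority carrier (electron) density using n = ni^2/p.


Step 1: Majority hole concentration p ≈ Na = 1.36e+16 cm^-3
Step 2: n = ni^2 / Na = (1.5e10)^2 / 1.36e+16
Step 3: n = 1.65e+04 cm^-3

1.65e+04


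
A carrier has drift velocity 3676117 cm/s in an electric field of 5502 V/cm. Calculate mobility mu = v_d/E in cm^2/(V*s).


Step 1: mu = v_d / E
Step 2: mu = 3676117 / 5502
Step 3: mu = 668.14 cm^2/(V*s)

668.14


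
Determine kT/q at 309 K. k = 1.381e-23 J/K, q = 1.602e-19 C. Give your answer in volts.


Step 1: kT = 1.381e-23 * 309 = 4.26729e-21 J
Step 2: Vt = kT/q = 4.26729e-21 / 1.602e-19
Step 3: Vt = 0.02664 V

0.02664


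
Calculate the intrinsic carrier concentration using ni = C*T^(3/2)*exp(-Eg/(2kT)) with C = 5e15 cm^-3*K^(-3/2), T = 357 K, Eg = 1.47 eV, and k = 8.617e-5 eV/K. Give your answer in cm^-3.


Step 1: Compute kT = 8.617e-5 * 357 = 0.03076269 eV
Step 2: Exponent = -Eg/(2kT) = -1.47/(2*0.03076269) = -23.89258
Step 3: T^(3/2) = 357^1.5 = 6745.32
Step 4: ni = 5e15 * 6745.32 * exp(-23.89258) = 1.42e+09 cm^-3

1.42e+09


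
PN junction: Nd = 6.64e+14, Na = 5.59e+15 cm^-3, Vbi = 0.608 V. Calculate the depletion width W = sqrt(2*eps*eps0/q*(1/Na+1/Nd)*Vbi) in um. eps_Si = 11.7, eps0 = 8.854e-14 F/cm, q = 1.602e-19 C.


Step 1: 1/Na + 1/Nd = 1/5.59e+15 + 1/6.64e+14 = 1.68491e-15
Step 2: 2*eps*eps0/q = 2*11.7*8.854e-14/1.602e-19 = 1.293281e+07
Step 3: W^2 = 1.293281e+07 * 1.68491e-15 * 0.608 = 1.32487e-08
Step 4: W = sqrt(1.32487e-08) = 1.151e-04 cm = 1.151 um

1.151


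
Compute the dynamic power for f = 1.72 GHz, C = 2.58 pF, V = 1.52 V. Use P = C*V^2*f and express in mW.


Step 1: V^2 = 1.52^2 = 2.3104 V^2
Step 2: P = C*V^2*f = 2.58e-12 F * 2.3104 * 1.72e9 Hz
Step 3: P = 1.025263104e-02 W
Step 4: P = 10.253 mW

10.253


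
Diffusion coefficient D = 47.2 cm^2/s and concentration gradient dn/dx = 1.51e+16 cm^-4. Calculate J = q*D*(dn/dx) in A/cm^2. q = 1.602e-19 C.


Step 1: J = q * D * (dn/dx)
Step 2: J = 1.602e-19 * 47.2 * 1.51e+16
Step 3: J = 1.14e-01 A/cm^2

1.14e-01


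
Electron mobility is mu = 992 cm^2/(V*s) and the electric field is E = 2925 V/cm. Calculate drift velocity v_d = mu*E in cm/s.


Step 1: v_d = mu * E
Step 2: v_d = 992 * 2925 = 2901600
Step 3: v_d = 2.90e+06 cm/s

2.90e+06


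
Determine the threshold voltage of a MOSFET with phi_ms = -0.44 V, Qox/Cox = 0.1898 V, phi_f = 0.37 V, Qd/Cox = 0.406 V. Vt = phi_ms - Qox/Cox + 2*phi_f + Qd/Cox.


Step 1: Vt = phi_ms - Qox/Cox + 2*phi_f + Qd/Cox
Step 2: Vt = -0.44 - 0.1898 + 2*0.37 + 0.406
Step 3: Vt = -0.44 - 0.1898 + 0.74 + 0.406
Step 4: Vt = 0.5162 V

0.5162


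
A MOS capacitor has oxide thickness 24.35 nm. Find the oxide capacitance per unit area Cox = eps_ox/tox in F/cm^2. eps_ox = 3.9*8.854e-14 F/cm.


Step 1: eps_ox = 3.9 * 8.854e-14 = 3.45306e-13 F/cm
Step 2: tox in cm = 24.35 nm * 1e-7 = 2.4350e-06 cm
Step 3: Cox = 3.45306e-13 / 2.4350e-06 = 1.42e-07 F/cm^2

1.42e-07


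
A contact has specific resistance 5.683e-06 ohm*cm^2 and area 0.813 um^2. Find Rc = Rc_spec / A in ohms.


Step 1: Convert area to cm^2: 0.813 um^2 = 8.1300e-09 cm^2
Step 2: Rc = Rc_spec / A = 5.683e-06 / 8.1300e-09
Step 3: Rc = 6.99e+02 ohms

6.99e+02


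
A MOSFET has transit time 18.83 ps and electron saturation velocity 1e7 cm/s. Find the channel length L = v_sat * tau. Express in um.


Step 1: tau in seconds = 18.83 ps * 1e-12 = 1.8830e-11 s
Step 2: L = v_sat * tau = 1e7 * 1.8830e-11 = 1.8830e-04 cm
Step 3: L in um = 1.8830e-04 * 1e4 = 1.883 um

1.883


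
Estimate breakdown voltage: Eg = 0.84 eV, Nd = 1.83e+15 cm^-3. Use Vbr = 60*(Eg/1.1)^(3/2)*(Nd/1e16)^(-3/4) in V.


Step 1: Eg/1.1 = 0.84/1.1 = 0.763636
Step 2: (Eg/1.1)^1.5 = 0.763636^1.5 = 0.667313
Step 3: (Nd/1e16)^(-0.75) = (0.183)^(-0.75) = 3.574059
Step 4: Vbr = 60 * 0.667313 * 3.574059 = 143.1 V

143.1


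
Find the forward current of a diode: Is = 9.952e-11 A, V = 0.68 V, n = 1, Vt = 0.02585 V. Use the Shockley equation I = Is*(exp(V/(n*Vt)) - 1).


Step 1: V/(n*Vt) = 0.68/(1*0.02585) = 26.3056
Step 2: exp(26.3056) = 2.6569e+11
Step 3: I = 9.952e-11 * (2.6569e+11 - 1) = 2.64e+01 A

2.64e+01


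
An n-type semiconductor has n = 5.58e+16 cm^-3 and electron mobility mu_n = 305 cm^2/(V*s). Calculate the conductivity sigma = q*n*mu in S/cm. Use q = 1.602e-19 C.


Step 1: sigma = q * n * mu
Step 2: sigma = 1.602e-19 * 5.58e+16 * 305
Step 3: sigma = 2.726e+00 S/cm

2.726e+00


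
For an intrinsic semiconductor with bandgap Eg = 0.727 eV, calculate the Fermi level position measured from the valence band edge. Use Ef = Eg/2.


Step 1: For an intrinsic semiconductor, the Fermi level sits at midgap.
Step 2: Ef = Eg / 2 = 0.727 / 2 = 0.3635 eV

0.3635


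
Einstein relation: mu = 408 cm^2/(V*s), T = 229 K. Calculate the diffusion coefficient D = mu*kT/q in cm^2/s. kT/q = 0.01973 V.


Step 1: D = mu * (kT/q)
Step 2: D = 408 * 0.01973
Step 3: D = 8.05 cm^2/s

8.05


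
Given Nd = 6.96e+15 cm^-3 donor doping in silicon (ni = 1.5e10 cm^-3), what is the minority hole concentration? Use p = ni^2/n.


Step 1: Since Nd >> ni, n ≈ Nd = 6.96e+15 cm^-3
Step 2: p = ni^2 / n = (1.5e10)^2 / 6.96e+15
Step 3: p = 2.25e20 / 6.96e+15 = 3.23e+04 cm^-3

3.23e+04


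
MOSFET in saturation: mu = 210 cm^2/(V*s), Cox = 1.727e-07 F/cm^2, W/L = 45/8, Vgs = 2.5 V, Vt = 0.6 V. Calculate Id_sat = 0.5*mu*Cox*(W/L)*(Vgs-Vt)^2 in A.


Step 1: Overdrive voltage Vov = Vgs - Vt = 2.5 - 0.6 = 1.9 V
Step 2: W/L = 45/8 = 5.625
Step 3: Id = 0.5 * 210 * 1.727e-07 * 5.625 * 1.9^2
Step 4: Id = 3.68e-04 A

3.68e-04


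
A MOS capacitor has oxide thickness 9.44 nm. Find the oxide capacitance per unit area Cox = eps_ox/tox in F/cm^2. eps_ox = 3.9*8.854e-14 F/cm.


Step 1: eps_ox = 3.9 * 8.854e-14 = 3.45306e-13 F/cm
Step 2: tox in cm = 9.44 nm * 1e-7 = 9.4400e-07 cm
Step 3: Cox = 3.45306e-13 / 9.4400e-07 = 3.66e-07 F/cm^2

3.66e-07


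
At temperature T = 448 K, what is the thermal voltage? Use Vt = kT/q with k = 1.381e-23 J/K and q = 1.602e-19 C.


Step 1: kT = 1.381e-23 * 448 = 6.18688e-21 J
Step 2: Vt = kT/q = 6.18688e-21 / 1.602e-19
Step 3: Vt = 0.03862 V

0.03862


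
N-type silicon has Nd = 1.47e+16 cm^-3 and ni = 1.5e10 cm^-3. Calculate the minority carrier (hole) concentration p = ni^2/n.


Step 1: Since Nd >> ni, n ≈ Nd = 1.47e+16 cm^-3
Step 2: p = ni^2 / n = (1.5e10)^2 / 1.47e+16
Step 3: p = 2.25e20 / 1.47e+16 = 1.53e+04 cm^-3

1.53e+04


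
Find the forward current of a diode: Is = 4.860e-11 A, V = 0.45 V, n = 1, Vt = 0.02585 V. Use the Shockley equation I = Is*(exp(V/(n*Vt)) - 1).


Step 1: V/(n*Vt) = 0.45/(1*0.02585) = 17.4081
Step 2: exp(17.4081) = 3.6328e+07
Step 3: I = 4.860e-11 * (3.6328e+07 - 1) = 1.77e-03 A

1.77e-03


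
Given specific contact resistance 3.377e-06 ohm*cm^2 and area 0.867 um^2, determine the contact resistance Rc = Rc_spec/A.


Step 1: Convert area to cm^2: 0.867 um^2 = 8.6700e-09 cm^2
Step 2: Rc = Rc_spec / A = 3.377e-06 / 8.6700e-09
Step 3: Rc = 3.90e+02 ohms

3.90e+02


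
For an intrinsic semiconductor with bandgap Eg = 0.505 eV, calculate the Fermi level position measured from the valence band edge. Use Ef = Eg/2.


Step 1: For an intrinsic semiconductor, the Fermi level sits at midgap.
Step 2: Ef = Eg / 2 = 0.505 / 2 = 0.2525 eV

0.2525


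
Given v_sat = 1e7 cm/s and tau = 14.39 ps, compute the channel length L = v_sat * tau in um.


Step 1: tau in seconds = 14.39 ps * 1e-12 = 1.4390e-11 s
Step 2: L = v_sat * tau = 1e7 * 1.4390e-11 = 1.4390e-04 cm
Step 3: L in um = 1.4390e-04 * 1e4 = 1.439 um

1.439


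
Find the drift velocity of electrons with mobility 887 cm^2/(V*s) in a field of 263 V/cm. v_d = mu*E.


Step 1: v_d = mu * E
Step 2: v_d = 887 * 263 = 233281
Step 3: v_d = 2.33e+05 cm/s

2.33e+05


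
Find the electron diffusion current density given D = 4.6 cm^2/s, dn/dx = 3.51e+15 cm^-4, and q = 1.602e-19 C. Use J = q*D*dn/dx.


Step 1: J = q * D * (dn/dx)
Step 2: J = 1.602e-19 * 4.6 * 3.51e+15
Step 3: J = 2.59e-03 A/cm^2

2.59e-03


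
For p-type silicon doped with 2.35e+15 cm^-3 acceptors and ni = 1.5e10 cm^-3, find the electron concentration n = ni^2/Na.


Step 1: Majority hole concentration p ≈ Na = 2.35e+15 cm^-3
Step 2: n = ni^2 / Na = (1.5e10)^2 / 2.35e+15
Step 3: n = 9.57e+04 cm^-3

9.57e+04


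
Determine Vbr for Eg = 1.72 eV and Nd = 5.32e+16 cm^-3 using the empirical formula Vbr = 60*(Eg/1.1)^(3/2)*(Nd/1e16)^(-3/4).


Step 1: Eg/1.1 = 1.72/1.1 = 1.563636
Step 2: (Eg/1.1)^1.5 = 1.563636^1.5 = 1.955255
Step 3: (Nd/1e16)^(-0.75) = (5.32)^(-0.75) = 0.285474
Step 4: Vbr = 60 * 1.955255 * 0.285474 = 33.5 V

33.5


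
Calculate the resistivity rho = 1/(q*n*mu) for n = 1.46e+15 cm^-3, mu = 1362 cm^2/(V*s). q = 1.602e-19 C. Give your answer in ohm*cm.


Step 1: sigma = q * n * mu = 1.602e-19 * 1.46e+15 * 1362 = 3.18561e-01 S/cm
Step 2: rho = 1 / sigma = 1 / 3.18561e-01 = 3.139 ohm*cm

3.139


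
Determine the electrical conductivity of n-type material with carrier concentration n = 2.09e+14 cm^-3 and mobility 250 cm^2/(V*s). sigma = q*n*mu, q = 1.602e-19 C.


Step 1: sigma = q * n * mu
Step 2: sigma = 1.602e-19 * 2.09e+14 * 250
Step 3: sigma = 8.370e-03 S/cm

8.370e-03


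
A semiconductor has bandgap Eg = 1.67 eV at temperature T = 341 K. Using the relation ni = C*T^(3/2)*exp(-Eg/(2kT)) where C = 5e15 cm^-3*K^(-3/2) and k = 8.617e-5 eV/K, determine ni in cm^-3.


Step 1: Compute kT = 8.617e-5 * 341 = 0.02938397 eV
Step 2: Exponent = -Eg/(2kT) = -1.67/(2*0.02938397) = -28.41685
Step 3: T^(3/2) = 341^1.5 = 6296.97
Step 4: ni = 5e15 * 6296.97 * exp(-28.41685) = 1.43e+07 cm^-3

1.43e+07


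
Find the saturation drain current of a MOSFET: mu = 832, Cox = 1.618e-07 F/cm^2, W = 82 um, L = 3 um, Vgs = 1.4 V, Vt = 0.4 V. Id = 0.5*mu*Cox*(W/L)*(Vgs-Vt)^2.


Step 1: Overdrive voltage Vov = Vgs - Vt = 1.4 - 0.4 = 1.0 V
Step 2: W/L = 82/3 = 27.3333
Step 3: Id = 0.5 * 832 * 1.618e-07 * 27.3333 * 1.0^2
Step 4: Id = 1.84e-03 A

1.84e-03


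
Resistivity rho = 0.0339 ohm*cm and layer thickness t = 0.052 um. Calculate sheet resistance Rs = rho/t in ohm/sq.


Step 1: Convert thickness to cm: t = 0.052 um = 5.2000e-06 cm
Step 2: Rs = rho / t = 0.0339 / 5.2000e-06
Step 3: Rs = 6519.2 ohm/sq

6519.2


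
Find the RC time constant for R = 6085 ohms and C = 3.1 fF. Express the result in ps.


Step 1: tau = R * C
Step 2: tau = 6085 * 3.1 fF = 6085 * 3.1e-15 F
Step 3: tau = 1.88635e-11 s = 18.8635 ps

18.8635


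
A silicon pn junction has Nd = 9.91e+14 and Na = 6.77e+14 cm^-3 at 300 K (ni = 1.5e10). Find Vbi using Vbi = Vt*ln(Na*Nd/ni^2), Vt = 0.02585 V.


Step 1: Compute Na*Nd/ni^2 = 6.77e+14 * 9.91e+14 / (1.5e10)^2 = 2.9818e+09
Step 2: ln(2.9818e+09) = 21.8158
Step 3: Vbi = 0.02585 * 21.8158 = 0.564 V

0.564


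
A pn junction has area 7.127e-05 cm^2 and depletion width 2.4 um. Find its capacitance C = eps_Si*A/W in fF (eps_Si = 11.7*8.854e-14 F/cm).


Step 1: eps_Si = 11.7 * 8.854e-14 = 1.035918e-12 F/cm
Step 2: W in cm = 2.4 * 1e-4 = 2.40e-04 cm
Step 3: C = 1.035918e-12 * 7.127e-05 / 2.40e-04 = 3.076245e-13 F
Step 4: C = 307.62 fF

307.62


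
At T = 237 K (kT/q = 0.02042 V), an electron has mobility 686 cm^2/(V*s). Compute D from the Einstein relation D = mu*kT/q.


Step 1: D = mu * (kT/q)
Step 2: D = 686 * 0.02042
Step 3: D = 14.01 cm^2/s

14.01


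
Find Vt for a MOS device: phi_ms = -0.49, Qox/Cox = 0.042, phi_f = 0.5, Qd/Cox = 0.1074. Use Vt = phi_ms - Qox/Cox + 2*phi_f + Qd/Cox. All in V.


Step 1: Vt = phi_ms - Qox/Cox + 2*phi_f + Qd/Cox
Step 2: Vt = -0.49 - 0.042 + 2*0.5 + 0.1074
Step 3: Vt = -0.49 - 0.042 + 1.0 + 0.1074
Step 4: Vt = 0.5754 V

0.5754


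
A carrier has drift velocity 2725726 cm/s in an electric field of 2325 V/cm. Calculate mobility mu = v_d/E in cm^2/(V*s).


Step 1: mu = v_d / E
Step 2: mu = 2725726 / 2325
Step 3: mu = 1172.36 cm^2/(V*s)

1172.36


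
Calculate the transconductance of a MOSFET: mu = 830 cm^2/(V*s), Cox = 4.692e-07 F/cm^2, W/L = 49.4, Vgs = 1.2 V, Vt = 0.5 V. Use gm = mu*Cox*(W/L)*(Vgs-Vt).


Step 1: Vov = Vgs - Vt = 1.2 - 0.5 = 0.7 V
Step 2: gm = mu * Cox * (W/L) * Vov
Step 3: gm = 830 * 4.692e-07 * 49.4 * 0.7 = 1.35e-02 S

1.35e-02


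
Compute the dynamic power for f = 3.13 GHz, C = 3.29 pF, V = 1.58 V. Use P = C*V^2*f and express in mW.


Step 1: V^2 = 1.58^2 = 2.4964 V^2
Step 2: P = C*V^2*f = 3.29e-12 F * 2.4964 * 3.13e9 Hz
Step 3: P = 2.570717828e-02 W
Step 4: P = 25.707 mW

25.707


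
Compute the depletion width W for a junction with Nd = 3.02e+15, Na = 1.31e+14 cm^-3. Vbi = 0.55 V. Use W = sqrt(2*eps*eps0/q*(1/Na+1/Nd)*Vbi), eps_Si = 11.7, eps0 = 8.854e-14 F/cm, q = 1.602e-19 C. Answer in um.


Step 1: 1/Na + 1/Nd = 1/1.31e+14 + 1/3.02e+15 = 7.96471e-15
Step 2: 2*eps*eps0/q = 2*11.7*8.854e-14/1.602e-19 = 1.293281e+07
Step 3: W^2 = 1.293281e+07 * 7.96471e-15 * 0.55 = 5.66533e-08
Step 4: W = sqrt(5.66533e-08) = 2.380e-04 cm = 2.38 um

2.38


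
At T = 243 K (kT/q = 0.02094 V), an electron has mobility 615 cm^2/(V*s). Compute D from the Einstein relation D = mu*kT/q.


Step 1: D = mu * (kT/q)
Step 2: D = 615 * 0.02094
Step 3: D = 12.88 cm^2/s

12.88


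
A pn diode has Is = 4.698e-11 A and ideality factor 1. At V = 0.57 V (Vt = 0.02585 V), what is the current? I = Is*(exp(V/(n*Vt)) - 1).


Step 1: V/(n*Vt) = 0.57/(1*0.02585) = 22.0503
Step 2: exp(22.0503) = 3.7698e+09
Step 3: I = 4.698e-11 * (3.7698e+09 - 1) = 1.77e-01 A

1.77e-01


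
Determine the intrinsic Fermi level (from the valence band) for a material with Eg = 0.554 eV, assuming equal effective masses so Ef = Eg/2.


Step 1: For an intrinsic semiconductor, the Fermi level sits at midgap.
Step 2: Ef = Eg / 2 = 0.554 / 2 = 0.277 eV

0.277


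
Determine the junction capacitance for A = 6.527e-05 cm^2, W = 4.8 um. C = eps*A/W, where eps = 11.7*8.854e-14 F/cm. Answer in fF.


Step 1: eps_Si = 11.7 * 8.854e-14 = 1.035918e-12 F/cm
Step 2: W in cm = 4.8 * 1e-4 = 4.80e-04 cm
Step 3: C = 1.035918e-12 * 6.527e-05 / 4.80e-04 = 1.408633e-13 F
Step 4: C = 140.86 fF

140.86


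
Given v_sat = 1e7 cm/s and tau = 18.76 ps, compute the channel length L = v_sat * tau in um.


Step 1: tau in seconds = 18.76 ps * 1e-12 = 1.8760e-11 s
Step 2: L = v_sat * tau = 1e7 * 1.8760e-11 = 1.8760e-04 cm
Step 3: L in um = 1.8760e-04 * 1e4 = 1.876 um

1.876


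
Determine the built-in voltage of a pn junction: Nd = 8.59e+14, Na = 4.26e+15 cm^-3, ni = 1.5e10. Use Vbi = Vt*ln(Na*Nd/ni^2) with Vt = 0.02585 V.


Step 1: Compute Na*Nd/ni^2 = 4.26e+15 * 8.59e+14 / (1.5e10)^2 = 1.6264e+10
Step 2: ln(1.6264e+10) = 23.5122
Step 3: Vbi = 0.02585 * 23.5122 = 0.608 V

0.608


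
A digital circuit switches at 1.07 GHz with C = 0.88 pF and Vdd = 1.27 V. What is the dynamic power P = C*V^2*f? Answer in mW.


Step 1: V^2 = 1.27^2 = 1.6129 V^2
Step 2: P = C*V^2*f = 0.88e-12 F * 1.6129 * 1.07e9 Hz
Step 3: P = 1.51870664e-03 W
Step 4: P = 1.519 mW

1.519


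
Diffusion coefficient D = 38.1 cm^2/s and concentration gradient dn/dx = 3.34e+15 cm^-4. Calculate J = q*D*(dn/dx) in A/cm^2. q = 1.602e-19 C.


Step 1: J = q * D * (dn/dx)
Step 2: J = 1.602e-19 * 38.1 * 3.34e+15
Step 3: J = 2.04e-02 A/cm^2

2.04e-02


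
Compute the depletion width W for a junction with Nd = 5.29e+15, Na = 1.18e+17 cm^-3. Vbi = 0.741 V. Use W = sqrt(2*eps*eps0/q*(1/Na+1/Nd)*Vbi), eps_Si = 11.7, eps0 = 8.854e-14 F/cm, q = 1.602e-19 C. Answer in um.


Step 1: 1/Na + 1/Nd = 1/1.18e+17 + 1/5.29e+15 = 1.97510e-16
Step 2: 2*eps*eps0/q = 2*11.7*8.854e-14/1.602e-19 = 1.293281e+07
Step 3: W^2 = 1.293281e+07 * 1.97510e-16 * 0.741 = 1.89278e-09
Step 4: W = sqrt(1.89278e-09) = 4.351e-05 cm = 0.4351 um

0.4351


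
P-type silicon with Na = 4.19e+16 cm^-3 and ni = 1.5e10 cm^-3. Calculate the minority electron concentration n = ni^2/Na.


Step 1: Majority hole concentration p ≈ Na = 4.19e+16 cm^-3
Step 2: n = ni^2 / Na = (1.5e10)^2 / 4.19e+16
Step 3: n = 5.37e+03 cm^-3

5.37e+03


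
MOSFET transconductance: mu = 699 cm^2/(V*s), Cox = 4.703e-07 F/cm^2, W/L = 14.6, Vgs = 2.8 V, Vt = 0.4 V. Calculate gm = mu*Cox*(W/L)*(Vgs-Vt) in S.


Step 1: Vov = Vgs - Vt = 2.8 - 0.4 = 2.4 V
Step 2: gm = mu * Cox * (W/L) * Vov
Step 3: gm = 699 * 4.703e-07 * 14.6 * 2.4 = 1.15e-02 S

1.15e-02


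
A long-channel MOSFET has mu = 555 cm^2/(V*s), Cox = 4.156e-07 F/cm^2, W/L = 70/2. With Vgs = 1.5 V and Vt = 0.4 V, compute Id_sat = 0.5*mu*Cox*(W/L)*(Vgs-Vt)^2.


Step 1: Overdrive voltage Vov = Vgs - Vt = 1.5 - 0.4 = 1.1 V
Step 2: W/L = 70/2 = 35
Step 3: Id = 0.5 * 555 * 4.156e-07 * 35 * 1.1^2
Step 4: Id = 4.88e-03 A

4.88e-03


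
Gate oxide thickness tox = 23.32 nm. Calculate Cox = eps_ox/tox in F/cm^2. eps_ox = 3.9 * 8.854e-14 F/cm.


Step 1: eps_ox = 3.9 * 8.854e-14 = 3.45306e-13 F/cm
Step 2: tox in cm = 23.32 nm * 1e-7 = 2.3320e-06 cm
Step 3: Cox = 3.45306e-13 / 2.3320e-06 = 1.48e-07 F/cm^2

1.48e-07


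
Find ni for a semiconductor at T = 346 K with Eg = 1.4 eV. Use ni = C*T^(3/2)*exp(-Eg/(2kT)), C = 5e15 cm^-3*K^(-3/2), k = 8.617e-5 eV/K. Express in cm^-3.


Step 1: Compute kT = 8.617e-5 * 346 = 0.02981482 eV
Step 2: Exponent = -Eg/(2kT) = -1.4/(2*0.02981482) = -23.47826
Step 3: T^(3/2) = 346^1.5 = 6435.97
Step 4: ni = 5e15 * 6435.97 * exp(-23.47826) = 2.05e+09 cm^-3

2.05e+09


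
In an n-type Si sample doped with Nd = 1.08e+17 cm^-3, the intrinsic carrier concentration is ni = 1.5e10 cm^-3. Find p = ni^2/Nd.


Step 1: Since Nd >> ni, n ≈ Nd = 1.08e+17 cm^-3
Step 2: p = ni^2 / n = (1.5e10)^2 / 1.08e+17
Step 3: p = 2.25e20 / 1.08e+17 = 2.08e+03 cm^-3

2.08e+03


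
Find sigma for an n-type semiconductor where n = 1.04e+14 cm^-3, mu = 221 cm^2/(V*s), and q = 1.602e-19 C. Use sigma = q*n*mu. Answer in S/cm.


Step 1: sigma = q * n * mu
Step 2: sigma = 1.602e-19 * 1.04e+14 * 221
Step 3: sigma = 3.682e-03 S/cm

3.682e-03


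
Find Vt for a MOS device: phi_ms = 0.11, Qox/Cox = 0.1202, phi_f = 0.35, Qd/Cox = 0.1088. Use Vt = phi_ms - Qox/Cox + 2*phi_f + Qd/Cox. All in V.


Step 1: Vt = phi_ms - Qox/Cox + 2*phi_f + Qd/Cox
Step 2: Vt = 0.11 - 0.1202 + 2*0.35 + 0.1088
Step 3: Vt = 0.11 - 0.1202 + 0.7 + 0.1088
Step 4: Vt = 0.7986 V

0.7986


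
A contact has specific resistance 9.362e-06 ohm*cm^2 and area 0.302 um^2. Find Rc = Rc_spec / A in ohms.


Step 1: Convert area to cm^2: 0.302 um^2 = 3.0200e-09 cm^2
Step 2: Rc = Rc_spec / A = 9.362e-06 / 3.0200e-09
Step 3: Rc = 3.10e+03 ohms

3.10e+03


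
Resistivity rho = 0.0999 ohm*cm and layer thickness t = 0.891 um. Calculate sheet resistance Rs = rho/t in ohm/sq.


Step 1: Convert thickness to cm: t = 0.891 um = 8.9100e-05 cm
Step 2: Rs = rho / t = 0.0999 / 8.9100e-05
Step 3: Rs = 1121.2 ohm/sq

1121.2


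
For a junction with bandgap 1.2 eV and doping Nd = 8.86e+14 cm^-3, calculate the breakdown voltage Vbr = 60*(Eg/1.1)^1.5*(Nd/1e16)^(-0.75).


Step 1: Eg/1.1 = 1.2/1.1 = 1.090909
Step 2: (Eg/1.1)^1.5 = 1.090909^1.5 = 1.139417
Step 3: (Nd/1e16)^(-0.75) = (0.0886)^(-0.75) = 6.157788
Step 4: Vbr = 60 * 1.139417 * 6.157788 = 421.0 V

421.0


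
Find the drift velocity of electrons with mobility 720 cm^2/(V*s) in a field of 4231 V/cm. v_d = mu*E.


Step 1: v_d = mu * E
Step 2: v_d = 720 * 4231 = 3046320
Step 3: v_d = 3.05e+06 cm/s

3.05e+06


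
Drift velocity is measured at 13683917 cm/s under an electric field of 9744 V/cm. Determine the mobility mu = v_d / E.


Step 1: mu = v_d / E
Step 2: mu = 13683917 / 9744
Step 3: mu = 1404.34 cm^2/(V*s)

1404.34


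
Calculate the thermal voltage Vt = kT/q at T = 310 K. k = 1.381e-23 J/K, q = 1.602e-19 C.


Step 1: kT = 1.381e-23 * 310 = 4.2811e-21 J
Step 2: Vt = kT/q = 4.2811e-21 / 1.602e-19
Step 3: Vt = 0.02672 V

0.02672


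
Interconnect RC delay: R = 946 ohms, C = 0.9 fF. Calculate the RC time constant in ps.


Step 1: tau = R * C
Step 2: tau = 946 * 0.9 fF = 946 * 9.0e-16 F
Step 3: tau = 8.514e-13 s = 0.8514 ps

0.8514


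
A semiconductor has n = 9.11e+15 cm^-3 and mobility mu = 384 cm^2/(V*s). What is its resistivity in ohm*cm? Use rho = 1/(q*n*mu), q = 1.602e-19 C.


Step 1: sigma = q * n * mu = 1.602e-19 * 9.11e+15 * 384 = 5.60418e-01 S/cm
Step 2: rho = 1 / sigma = 1 / 5.60418e-01 = 1.784 ohm*cm

1.784


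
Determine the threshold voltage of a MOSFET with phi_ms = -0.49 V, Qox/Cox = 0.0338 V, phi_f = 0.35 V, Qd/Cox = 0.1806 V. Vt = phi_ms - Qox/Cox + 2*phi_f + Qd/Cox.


Step 1: Vt = phi_ms - Qox/Cox + 2*phi_f + Qd/Cox
Step 2: Vt = -0.49 - 0.0338 + 2*0.35 + 0.1806
Step 3: Vt = -0.49 - 0.0338 + 0.7 + 0.1806
Step 4: Vt = 0.3568 V

0.3568


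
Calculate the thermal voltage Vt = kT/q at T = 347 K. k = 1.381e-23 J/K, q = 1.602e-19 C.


Step 1: kT = 1.381e-23 * 347 = 4.79207e-21 J
Step 2: Vt = kT/q = 4.79207e-21 / 1.602e-19
Step 3: Vt = 0.02991 V

0.02991


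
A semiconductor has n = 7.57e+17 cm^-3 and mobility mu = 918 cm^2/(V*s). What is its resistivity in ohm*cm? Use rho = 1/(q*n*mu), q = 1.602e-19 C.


Step 1: sigma = q * n * mu = 1.602e-19 * 7.57e+17 * 918 = 1.11327e+02 S/cm
Step 2: rho = 1 / sigma = 1 / 1.11327e+02 = 0.008983 ohm*cm

0.008983


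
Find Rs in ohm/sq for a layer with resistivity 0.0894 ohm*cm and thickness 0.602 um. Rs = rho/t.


Step 1: Convert thickness to cm: t = 0.602 um = 6.0200e-05 cm
Step 2: Rs = rho / t = 0.0894 / 6.0200e-05
Step 3: Rs = 1485.0 ohm/sq

1485.0


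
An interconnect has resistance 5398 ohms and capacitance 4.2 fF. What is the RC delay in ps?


Step 1: tau = R * C
Step 2: tau = 5398 * 4.2 fF = 5398 * 4.2e-15 F
Step 3: tau = 2.26716e-11 s = 22.6716 ps

22.6716


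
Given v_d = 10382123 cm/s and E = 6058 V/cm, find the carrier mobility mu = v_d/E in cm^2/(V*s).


Step 1: mu = v_d / E
Step 2: mu = 10382123 / 6058
Step 3: mu = 1713.79 cm^2/(V*s)

1713.79


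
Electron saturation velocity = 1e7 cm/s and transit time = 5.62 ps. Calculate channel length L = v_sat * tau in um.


Step 1: tau in seconds = 5.62 ps * 1e-12 = 5.6200e-12 s
Step 2: L = v_sat * tau = 1e7 * 5.6200e-12 = 5.6200e-05 cm
Step 3: L in um = 5.6200e-05 * 1e4 = 0.562 um

0.562


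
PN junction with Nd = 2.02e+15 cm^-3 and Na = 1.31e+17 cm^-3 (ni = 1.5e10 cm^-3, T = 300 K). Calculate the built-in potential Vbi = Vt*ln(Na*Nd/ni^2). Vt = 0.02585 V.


Step 1: Compute Na*Nd/ni^2 = 1.31e+17 * 2.02e+15 / (1.5e10)^2 = 1.1761e+12
Step 2: ln(1.1761e+12) = 27.7932
Step 3: Vbi = 0.02585 * 27.7932 = 0.718 V

0.718


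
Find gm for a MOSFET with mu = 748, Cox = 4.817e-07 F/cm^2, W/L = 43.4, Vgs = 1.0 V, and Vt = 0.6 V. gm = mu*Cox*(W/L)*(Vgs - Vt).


Step 1: Vov = Vgs - Vt = 1.0 - 0.6 = 0.4 V
Step 2: gm = mu * Cox * (W/L) * Vov
Step 3: gm = 748 * 4.817e-07 * 43.4 * 0.4 = 6.26e-03 S

6.26e-03


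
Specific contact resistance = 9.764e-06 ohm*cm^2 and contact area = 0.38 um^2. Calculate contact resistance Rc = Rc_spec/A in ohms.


Step 1: Convert area to cm^2: 0.38 um^2 = 3.8000e-09 cm^2
Step 2: Rc = Rc_spec / A = 9.764e-06 / 3.8000e-09
Step 3: Rc = 2.57e+03 ohms

2.57e+03


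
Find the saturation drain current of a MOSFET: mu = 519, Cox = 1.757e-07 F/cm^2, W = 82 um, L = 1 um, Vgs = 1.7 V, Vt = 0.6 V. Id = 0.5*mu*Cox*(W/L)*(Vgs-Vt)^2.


Step 1: Overdrive voltage Vov = Vgs - Vt = 1.7 - 0.6 = 1.1 V
Step 2: W/L = 82/1 = 82
Step 3: Id = 0.5 * 519 * 1.757e-07 * 82 * 1.1^2
Step 4: Id = 4.52e-03 A

4.52e-03


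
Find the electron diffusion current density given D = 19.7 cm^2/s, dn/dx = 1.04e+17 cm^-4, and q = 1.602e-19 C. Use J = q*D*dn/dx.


Step 1: J = q * D * (dn/dx)
Step 2: J = 1.602e-19 * 19.7 * 1.04e+17
Step 3: J = 3.28e-01 A/cm^2

3.28e-01
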